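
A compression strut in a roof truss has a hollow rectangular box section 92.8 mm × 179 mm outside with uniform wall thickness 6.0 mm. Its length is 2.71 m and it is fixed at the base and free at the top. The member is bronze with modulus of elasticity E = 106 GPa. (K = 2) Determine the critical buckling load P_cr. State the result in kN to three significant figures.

Inner dimensions: h_i = 179 − 2×6.0 = 167.0 mm, b_i = 92.8 − 2×6.0 = 80.80 mm
Weak-axis I_min = (h_o·b_o³ − h_i·b_i³)/12 with b_o = 92.8, b_i = 80.80 mm (shorter outer/inner sides).
I_min = (179×92.8³ − 167.0×80.80³)/12 = 4.580×10^6 mm⁴
I = 4.580×10^6 mm⁴ = 4.580×10^-6 m⁴
Effective length L_e = K·L = 2 × 2.71 = 5.420 m
P_cr = π²EI / L_e² = π² × 106×10⁹ × 4.580×10^-6 / 5.420² = 1.631×10^5 N

P_cr ≈ 163 kN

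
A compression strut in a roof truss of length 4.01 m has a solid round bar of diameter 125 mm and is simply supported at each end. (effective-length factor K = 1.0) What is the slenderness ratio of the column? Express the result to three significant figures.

λ ≈ 128

For a solid circle r = d/4 = 125/4 = 31.25 mm
L_e = K·L = 1 × 4.01 m = 4.010 m = 4010.0 mm
λ = L_e / r_min = 4010.0 / 31.25 = 128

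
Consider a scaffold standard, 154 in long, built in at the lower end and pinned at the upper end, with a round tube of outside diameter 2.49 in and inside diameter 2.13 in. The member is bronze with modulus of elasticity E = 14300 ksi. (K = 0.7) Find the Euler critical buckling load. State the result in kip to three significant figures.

P_cr ≈ 10.6 kip

d_o = 2.49 in, d_i = 2.13 in
I = π(d_o⁴ − d_i⁴)/64 = π(2.49⁴ − 2.130⁴)/64 = 0.8766 in⁴
Effective length L_e = K·L = 0.7 × 154 = 107.8 in
P_cr = π²EI / L_e² = π² × 14300×10³ × 0.8766 / 107.8² = 1.065×10^4 lb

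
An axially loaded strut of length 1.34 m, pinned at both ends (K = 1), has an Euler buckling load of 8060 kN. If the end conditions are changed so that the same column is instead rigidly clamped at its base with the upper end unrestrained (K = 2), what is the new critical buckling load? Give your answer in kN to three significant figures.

P_cr ∝ 1/K², so P_cr,new = P_cr,old × (K_old/K_new)² = 8060 × (1/2)²
= 8060 × 0.2500 = 2020 kN

P_cr ≈ 2020 kN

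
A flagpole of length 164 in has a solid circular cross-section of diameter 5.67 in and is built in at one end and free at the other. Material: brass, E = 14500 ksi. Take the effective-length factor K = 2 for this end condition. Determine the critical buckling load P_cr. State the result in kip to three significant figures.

P_cr ≈ 67.5 kip

I = πd⁴/64 = π×5.67⁴/64 = 50.73 in⁴
Effective length L_e = K·L = 2 × 164 = 328.0 in
P_cr = π²EI / L_e² = π² × 14500×10³ × 50.73 / 328.0² = 6.749×10^4 lb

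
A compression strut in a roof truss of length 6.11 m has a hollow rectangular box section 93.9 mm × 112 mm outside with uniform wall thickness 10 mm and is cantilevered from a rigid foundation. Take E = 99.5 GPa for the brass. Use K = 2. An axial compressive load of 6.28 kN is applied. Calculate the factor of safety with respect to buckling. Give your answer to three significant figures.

n ≈ 4.85

Inner dimensions: h_i = 112 − 2×10 = 92.00 mm, b_i = 93.9 − 2×10 = 73.90 mm
Weak-axis I_min = (h_o·b_o³ − h_i·b_i³)/12 with b_o = 93.9, b_i = 73.90 mm (shorter outer/inner sides).
I_min = (112×93.9³ − 92.00×73.90³)/12 = 4.633×10^6 mm⁴
I = 4.633×10^6 mm⁴ = 4.633×10^-6 m⁴
Effective length L_e = K·L = 2 × 6.11 = 12.22 m
P_cr = π²EI / L_e² = π² × 99.5×10⁹ × 4.633×10^-6 / 12.22² = 3.047×10^4 N
Factor of safety n = P_cr / P = 30.470 / 6.28 = 4.85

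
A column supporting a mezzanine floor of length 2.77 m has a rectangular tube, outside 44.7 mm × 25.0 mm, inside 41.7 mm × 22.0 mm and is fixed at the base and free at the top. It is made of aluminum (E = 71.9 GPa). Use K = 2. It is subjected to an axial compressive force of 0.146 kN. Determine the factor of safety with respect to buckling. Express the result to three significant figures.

n ≈ 3.36

Weak-axis I_min = (h_o·b_o³ − h_i·b_i³)/12 with b_o = 25.0, b_i = 22.00 mm (shorter outer/inner sides).
I_min = (44.7×25.0³ − 41.70×22.00³)/12 = 2.120×10^4 mm⁴
I = 2.120×10^4 mm⁴ = 2.120×10^-8 m⁴
Effective length L_e = K·L = 2 × 2.77 = 5.540 m
P_cr = π²EI / L_e² = π² × 71.9×10⁹ × 2.120×10^-8 / 5.540² = 490.2 N
Factor of safety n = P_cr / P = 0.49020 / 0.146 = 3.36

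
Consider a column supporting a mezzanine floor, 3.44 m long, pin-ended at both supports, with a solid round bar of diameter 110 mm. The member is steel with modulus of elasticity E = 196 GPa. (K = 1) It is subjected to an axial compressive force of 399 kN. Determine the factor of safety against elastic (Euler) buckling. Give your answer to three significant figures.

n ≈ 2.94

I = πd⁴/64 = π×110⁴/64 = 7.187×10^6 mm⁴
I = 7.187×10^6 mm⁴ = 7.187×10^-6 m⁴
Effective length L_e = K·L = 1 × 3.44 = 3.440 m
P_cr = π²EI / L_e² = π² × 196×10⁹ × 7.187×10^-6 / 3.440² = 1.175×10^6 N
Factor of safety n = P_cr / P = 1174.8 / 399 = 2.94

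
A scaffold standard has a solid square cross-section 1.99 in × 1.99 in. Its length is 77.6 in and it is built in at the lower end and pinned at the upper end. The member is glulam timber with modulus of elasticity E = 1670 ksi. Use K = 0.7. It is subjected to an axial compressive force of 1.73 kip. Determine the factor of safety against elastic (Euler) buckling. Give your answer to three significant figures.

I = a⁴/12 = 1.99⁴/12 = 1.307 in⁴
Effective length L_e = K·L = 0.7 × 77.6 = 54.32 in
P_cr = π²EI / L_e² = π² × 1670×10³ × 1.307 / 54.32² = 7.300×10^3 lb
Factor of safety n = P_cr / P = 7.3001 / 1.73 = 4.22

n ≈ 4.22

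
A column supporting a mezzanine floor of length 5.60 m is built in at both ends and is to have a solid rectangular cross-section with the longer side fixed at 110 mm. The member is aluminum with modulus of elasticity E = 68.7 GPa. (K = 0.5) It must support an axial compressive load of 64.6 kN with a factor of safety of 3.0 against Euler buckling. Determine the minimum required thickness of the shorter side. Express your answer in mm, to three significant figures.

Required P_cr = n·P = 3.0 × 64.6 = 193.8 kN
L_e = K·L = 0.5 × 5.60 = 2.800 m
Required I = P_cr·L_e²/(π²E) = 1.938×10^5 × 2.800² / (π² × 6.87×10^10) = 2.241×10^-6 m⁴
I_req = 2.241×10^6 mm⁴
Rectangle, weak axis: I_min = h·b³/12 with h = 110 mm fixed  ⇒  b = (12I/h)^(1/3) = 62.5 mm

b ≈ 62.5 mm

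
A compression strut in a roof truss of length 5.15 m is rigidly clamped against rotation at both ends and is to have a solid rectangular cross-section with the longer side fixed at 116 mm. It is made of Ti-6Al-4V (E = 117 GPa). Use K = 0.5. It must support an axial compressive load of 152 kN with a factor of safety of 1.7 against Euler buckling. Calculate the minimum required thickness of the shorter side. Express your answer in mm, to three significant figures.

Required P_cr = n·P = 1.7 × 152 = 258.4 kN
L_e = K·L = 0.5 × 5.15 = 2.575 m
Required I = P_cr·L_e²/(π²E) = 2.584×10^5 × 2.575² / (π² × 1.17×10^11) = 1.484×10^-6 m⁴
I_req = 1.484×10^6 mm⁴
Rectangle, weak axis: I_min = h·b³/12 with h = 116 mm fixed  ⇒  b = (12I/h)^(1/3) = 53.5 mm

b ≈ 53.5 mm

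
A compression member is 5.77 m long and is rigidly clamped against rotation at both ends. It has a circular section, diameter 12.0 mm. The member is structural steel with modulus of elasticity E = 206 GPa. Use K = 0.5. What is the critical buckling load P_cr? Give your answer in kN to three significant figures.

I = πd⁴/64 = π×12.0⁴/64 = 1.018×10^3 mm⁴
I = 1.018×10^3 mm⁴ = 1.018×10^-9 m⁴
Effective length L_e = K·L = 0.5 × 5.77 = 2.885 m
P_cr = π²EI / L_e² = π² × 206×10⁹ × 1.018×10^-9 / 2.885² = 248.6 N

P_cr ≈ 0.249 kN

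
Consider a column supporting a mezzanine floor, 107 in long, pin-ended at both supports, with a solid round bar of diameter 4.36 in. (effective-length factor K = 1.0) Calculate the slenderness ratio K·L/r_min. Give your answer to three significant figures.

I = πd⁴/64 = π×4.36⁴/64 = 17.74 in⁴
A = 14.93 in²;  r_min = √(I/A) = √(17.74/14.93) = 1.090 in
L_e = K·L = 1 × 107 = 107.0 in
λ = L_e / r_min = 107.00 / 1.090 = 98.2

λ ≈ 98.2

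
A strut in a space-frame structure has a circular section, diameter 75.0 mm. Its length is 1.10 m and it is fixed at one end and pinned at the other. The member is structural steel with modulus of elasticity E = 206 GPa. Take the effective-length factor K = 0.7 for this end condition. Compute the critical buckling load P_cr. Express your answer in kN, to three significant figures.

P_cr ≈ 5330 kN

I = πd⁴/64 = π×75.0⁴/64 = 1.553×10^6 mm⁴
I = 1.553×10^6 mm⁴ = 1.553×10^-6 m⁴
Effective length L_e = K·L = 0.7 × 1.10 = 0.7700 m
P_cr = π²EI / L_e² = π² × 206×10⁹ × 1.553×10^-6 / 0.7700² = 5.326×10^6 N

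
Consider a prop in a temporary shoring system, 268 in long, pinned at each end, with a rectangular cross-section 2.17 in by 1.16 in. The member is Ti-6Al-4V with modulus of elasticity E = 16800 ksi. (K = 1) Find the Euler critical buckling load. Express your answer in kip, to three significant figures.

Buckling occurs about the weak axis: I_min = h·b³/12 with b = 1.16 in (the shorter side).
I_min = 2.17×1.16³/12 = 0.2823 in⁴
Effective length L_e = K·L = 1 × 268 = 268.0 in
P_cr = π²EI / L_e² = π² × 16800×10³ × 0.2823 / 268.0² = 651.6 lb

P_cr ≈ 0.652 kip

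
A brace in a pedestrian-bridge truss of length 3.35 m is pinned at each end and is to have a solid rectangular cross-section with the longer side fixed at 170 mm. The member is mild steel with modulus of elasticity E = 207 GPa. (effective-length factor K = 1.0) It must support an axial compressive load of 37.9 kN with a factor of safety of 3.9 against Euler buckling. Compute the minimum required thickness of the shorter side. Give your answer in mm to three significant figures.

Required P_cr = n·P = 3.9 × 37.9 = 147.8 kN
L_e = K·L = 1 × 3.35 = 3.350 m
Required I = P_cr·L_e²/(π²E) = 1.478×10^5 × 3.350² / (π² × 2.07×10^11) = 8.119×10^-7 m⁴
I_req = 8.119×10^5 mm⁴
Rectangle, weak axis: I_min = h·b³/12 with h = 170 mm fixed  ⇒  b = (12I/h)^(1/3) = 38.6 mm

b ≈ 38.6 mm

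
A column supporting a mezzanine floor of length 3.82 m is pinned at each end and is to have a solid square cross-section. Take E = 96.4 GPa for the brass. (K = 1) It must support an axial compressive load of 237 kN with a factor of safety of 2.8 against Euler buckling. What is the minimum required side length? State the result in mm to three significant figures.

Required P_cr = n·P = 2.8 × 237 = 663.6 kN
L_e = K·L = 1 × 3.82 = 3.820 m
Required I = P_cr·L_e²/(π²E) = 6.636×10^5 × 3.820² / (π² × 9.64×10^10) = 1.018×10^-5 m⁴
I_req = 1.018×10^7 mm⁴
Solid square: I = a⁴/12  ⇒  a = (12I)^(1/4) = (12×1.018×10^7)^(1/4) = 105 mm

a ≈ 105 mm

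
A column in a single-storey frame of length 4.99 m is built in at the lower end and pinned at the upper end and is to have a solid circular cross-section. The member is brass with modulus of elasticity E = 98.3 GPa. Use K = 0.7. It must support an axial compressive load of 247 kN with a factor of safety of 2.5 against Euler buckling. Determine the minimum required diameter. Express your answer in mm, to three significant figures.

Required P_cr = n·P = 2.5 × 247 = 617.5 kN
L_e = K·L = 0.7 × 4.99 = 3.493 m
Required I = P_cr·L_e²/(π²E) = 6.175×10^5 × 3.493² / (π² × 9.83×10^10) = 7.766×10^-6 m⁴
I_req = 7.766×10^6 mm⁴
Solid circle: I = πd⁴/64  ⇒  d = (64I/π)^(1/4) = (64×7.766×10^6/π)^(1/4) = 112 mm

d ≈ 112 mm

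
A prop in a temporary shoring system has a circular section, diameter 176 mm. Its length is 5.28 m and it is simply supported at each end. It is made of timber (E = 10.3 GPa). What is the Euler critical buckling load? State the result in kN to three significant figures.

I = πd⁴/64 = π×176⁴/64 = 4.710×10^7 mm⁴
I = 4.710×10^7 mm⁴ = 4.710×10^-5 m⁴
Effective length L_e = K·L = 1 × 5.28 = 5.280 m
P_cr = π²EI / L_e² = π² × 10.3×10⁹ × 4.710×10^-5 / 5.280² = 1.717×10^5 N

P_cr ≈ 172 kN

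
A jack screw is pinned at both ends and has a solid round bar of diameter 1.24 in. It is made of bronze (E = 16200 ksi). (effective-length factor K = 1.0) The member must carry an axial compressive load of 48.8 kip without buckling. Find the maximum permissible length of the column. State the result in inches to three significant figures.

L_max ≈ 19.5 in

I = πd⁴/64 = π×1.24⁴/64 = 0.1161 in⁴
At the buckling limit P_cr = P = 4.880×10^4 lb
From P_cr = π²EI/(K·L)²:  L = (1/K)·√(π²EI/P_cr) = (1/1)·√(π²×1.62×10^7×0.1161/4.880×10^4)
L = 19.5 in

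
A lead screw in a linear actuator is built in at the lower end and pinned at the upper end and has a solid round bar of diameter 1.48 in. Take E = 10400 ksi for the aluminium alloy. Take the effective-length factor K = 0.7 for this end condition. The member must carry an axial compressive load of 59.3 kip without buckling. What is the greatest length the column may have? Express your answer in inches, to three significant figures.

L_max ≈ 28.8 in

I = πd⁴/64 = π×1.48⁴/64 = 0.2355 in⁴
At the buckling limit P_cr = P = 5.930×10^4 lb
From P_cr = π²EI/(K·L)²:  L = (1/K)·√(π²EI/P_cr) = (1/0.7)·√(π²×1.04×10^7×0.2355/5.930×10^4)
L = 28.8 in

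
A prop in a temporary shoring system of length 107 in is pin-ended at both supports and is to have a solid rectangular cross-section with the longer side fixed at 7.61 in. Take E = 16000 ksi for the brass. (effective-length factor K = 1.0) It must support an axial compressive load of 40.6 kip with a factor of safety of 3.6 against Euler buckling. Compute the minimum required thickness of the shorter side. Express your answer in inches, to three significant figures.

b ≈ 2.56 in

Required P_cr = n·P = 3.6 × 40.6 = 146.2 kip
L_e = K·L = 1 × 107 = 107.0 in
Required I = P_cr·L_e²/(π²E) = 1.462×10^5 × 107.0² / (π² × 1.60×10^7) = 10.60 in⁴
Rectangle, weak axis: I_min = h·b³/12 with h = 7.61 in fixed  ⇒  b = (12I/h)^(1/3) = 2.56 in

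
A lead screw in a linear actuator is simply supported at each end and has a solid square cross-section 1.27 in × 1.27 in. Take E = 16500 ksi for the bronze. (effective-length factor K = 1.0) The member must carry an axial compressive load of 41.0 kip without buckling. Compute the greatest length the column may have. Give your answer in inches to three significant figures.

I = a⁴/12 = 1.27⁴/12 = 0.2168 in⁴
At the buckling limit P_cr = P = 4.100×10^4 lb
From P_cr = π²EI/(K·L)²:  L = (1/K)·√(π²EI/P_cr) = (1/1)·√(π²×1.65×10^7×0.2168/4.100×10^4)
L = 29.3 in

L_max ≈ 29.3 in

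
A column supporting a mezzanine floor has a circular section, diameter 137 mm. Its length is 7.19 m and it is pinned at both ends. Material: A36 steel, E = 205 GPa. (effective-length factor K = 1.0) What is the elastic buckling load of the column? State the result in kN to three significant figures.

I = πd⁴/64 = π×137⁴/64 = 1.729×10^7 mm⁴
I = 1.729×10^7 mm⁴ = 1.729×10^-5 m⁴
Effective length L_e = K·L = 1 × 7.19 = 7.190 m
P_cr = π²EI / L_e² = π² × 205×10⁹ × 1.729×10^-5 / 7.190² = 6.768×10^5 N

P_cr ≈ 677 kN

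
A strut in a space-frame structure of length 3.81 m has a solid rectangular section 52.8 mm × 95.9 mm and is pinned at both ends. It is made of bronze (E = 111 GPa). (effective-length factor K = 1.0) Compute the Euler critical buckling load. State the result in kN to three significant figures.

Buckling occurs about the weak axis: I_min = h·b³/12 with b = 52.8 mm (the shorter side).
I_min = 95.9×52.8³/12 = 1.176×10^6 mm⁴
I = 1.176×10^6 mm⁴ = 1.176×10^-6 m⁴
Effective length L_e = K·L = 1 × 3.81 = 3.810 m
P_cr = π²EI / L_e² = π² × 111×10⁹ × 1.176×10^-6 / 3.810² = 8.878×10^4 N

P_cr ≈ 88.8 kN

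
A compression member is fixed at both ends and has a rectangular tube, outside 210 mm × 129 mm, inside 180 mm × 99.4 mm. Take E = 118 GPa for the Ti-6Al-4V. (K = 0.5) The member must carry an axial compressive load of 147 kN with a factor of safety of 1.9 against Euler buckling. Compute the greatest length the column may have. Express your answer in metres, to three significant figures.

Weak-axis I_min = (h_o·b_o³ − h_i·b_i³)/12 with b_o = 129, b_i = 99.40 mm (shorter outer/inner sides).
I_min = (210×129³ − 180.0×99.40³)/12 = 2.284×10^7 mm⁴
I = 2.284×10^-5 m⁴
Required critical load P_cr = n·P = 1.9 × 147 = 279.3 kN = 2.793×10^5 N
From P_cr = π²EI/(K·L)²:  L = (1/K)·√(π²EI/P_cr) = (1/0.5)·√(π²×1.18×10^11×2.284×10^-5/2.793×10^5)
L = 19.5 m

L_max ≈ 19.5 m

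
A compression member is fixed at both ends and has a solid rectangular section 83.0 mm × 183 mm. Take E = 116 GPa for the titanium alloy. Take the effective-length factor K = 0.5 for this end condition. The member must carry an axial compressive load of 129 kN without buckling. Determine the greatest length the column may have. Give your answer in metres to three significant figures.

Buckling occurs about the weak axis: I_min = h·b³/12 with b = 83.0 mm (the shorter side).
I_min = 183×83.0³/12 = 8.720×10^6 mm⁴
I = 8.720×10^-6 m⁴
At the buckling limit P_cr = P = 1.290×10^5 N
From P_cr = π²EI/(K·L)²:  L = (1/K)·√(π²EI/P_cr) = (1/0.5)·√(π²×1.16×10^11×8.720×10^-6/1.290×10^5)
L = 17.6 m

L_max ≈ 17.6 m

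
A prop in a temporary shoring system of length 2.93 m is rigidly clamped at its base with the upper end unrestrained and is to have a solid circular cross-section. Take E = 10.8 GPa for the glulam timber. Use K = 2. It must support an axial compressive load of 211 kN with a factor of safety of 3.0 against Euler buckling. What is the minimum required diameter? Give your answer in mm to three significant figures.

Required P_cr = n·P = 3.0 × 211 = 633.0 kN
L_e = K·L = 2 × 2.93 = 5.860 m
Required I = P_cr·L_e²/(π²E) = 6.330×10^5 × 5.860² / (π² × 1.08×10^10) = 2.039×10^-4 m⁴
I_req = 2.039×10^8 mm⁴
Solid circle: I = πd⁴/64  ⇒  d = (64I/π)^(1/4) = (64×2.039×10^8/π)^(1/4) = 254 mm

d ≈ 254 mm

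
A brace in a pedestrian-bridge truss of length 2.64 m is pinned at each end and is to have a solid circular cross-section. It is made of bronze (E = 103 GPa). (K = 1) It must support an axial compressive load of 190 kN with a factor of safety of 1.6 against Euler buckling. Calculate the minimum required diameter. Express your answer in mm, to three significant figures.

Required P_cr = n·P = 1.6 × 190 = 304.0 kN
L_e = K·L = 1 × 2.64 = 2.640 m
Required I = P_cr·L_e²/(π²E) = 3.040×10^5 × 2.640² / (π² × 1.03×10^11) = 2.084×10^-6 m⁴
I_req = 2.084×10^6 mm⁴
Solid circle: I = πd⁴/64  ⇒  d = (64I/π)^(1/4) = (64×2.084×10^6/π)^(1/4) = 80.7 mm

d ≈ 80.7 mm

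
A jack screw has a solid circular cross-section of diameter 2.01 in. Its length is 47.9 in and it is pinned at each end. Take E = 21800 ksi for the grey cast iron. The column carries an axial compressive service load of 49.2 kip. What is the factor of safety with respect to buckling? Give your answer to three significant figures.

I = πd⁴/64 = π×2.01⁴/64 = 0.8012 in⁴
Effective length L_e = K·L = 1 × 47.9 = 47.90 in
P_cr = π²EI / L_e² = π² × 21800×10³ × 0.8012 / 47.90² = 7.513×10^4 lb
Factor of safety n = P_cr / P = 75.134 / 49.2 = 1.53

n ≈ 1.53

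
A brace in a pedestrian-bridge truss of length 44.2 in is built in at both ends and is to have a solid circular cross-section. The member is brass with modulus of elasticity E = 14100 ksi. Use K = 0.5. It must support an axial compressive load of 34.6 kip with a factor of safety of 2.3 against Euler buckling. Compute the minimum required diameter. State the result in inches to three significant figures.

d ≈ 1.54 in

Required P_cr = n·P = 2.3 × 34.6 = 79.58 kip
L_e = K·L = 0.5 × 44.2 = 22.10 in
Required I = P_cr·L_e²/(π²E) = 7.958×10^4 × 22.10² / (π² × 1.41×10^7) = 0.2793 in⁴
Solid circle: I = πd⁴/64  ⇒  d = (64I/π)^(1/4) = (64×0.2793/π)^(1/4) = 1.54 in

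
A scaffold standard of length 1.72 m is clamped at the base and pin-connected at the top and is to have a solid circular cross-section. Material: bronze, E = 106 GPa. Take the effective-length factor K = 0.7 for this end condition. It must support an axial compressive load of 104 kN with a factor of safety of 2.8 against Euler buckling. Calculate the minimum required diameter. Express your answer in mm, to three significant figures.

d ≈ 53.5 mm

Required P_cr = n·P = 2.8 × 104 = 291.2 kN
L_e = K·L = 0.7 × 1.72 = 1.204 m
Required I = P_cr·L_e²/(π²E) = 2.912×10^5 × 1.204² / (π² × 1.06×10^11) = 4.035×10^-7 m⁴
I_req = 4.035×10^5 mm⁴
Solid circle: I = πd⁴/64  ⇒  d = (64I/π)^(1/4) = (64×4.035×10^5/π)^(1/4) = 53.5 mm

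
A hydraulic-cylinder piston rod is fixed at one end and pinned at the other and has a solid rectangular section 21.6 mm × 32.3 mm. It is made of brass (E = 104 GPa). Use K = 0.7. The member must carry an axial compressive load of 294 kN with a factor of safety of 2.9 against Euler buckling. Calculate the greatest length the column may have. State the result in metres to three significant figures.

Buckling occurs about the weak axis: I_min = h·b³/12 with b = 21.6 mm (the shorter side).
I_min = 32.3×21.6³/12 = 2.713×10^4 mm⁴
I = 2.713×10^-8 m⁴
Required critical load P_cr = n·P = 2.9 × 294 = 852.6 kN = 8.526×10^5 N
From P_cr = π²EI/(K·L)²:  L = (1/K)·√(π²EI/P_cr) = (1/0.7)·√(π²×1.04×10^11×2.713×10^-8/8.526×10^5)
L = 0.258 m

L_max ≈ 0.258 m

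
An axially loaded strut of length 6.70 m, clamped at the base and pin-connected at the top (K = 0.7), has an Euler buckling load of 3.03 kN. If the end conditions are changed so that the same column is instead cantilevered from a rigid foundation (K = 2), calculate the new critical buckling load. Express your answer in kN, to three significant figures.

P_cr ∝ 1/K², so P_cr,new = P_cr,old × (K_old/K_new)² = 3.03 × (0.7/2)²
= 3.03 × 0.1225 = 0.371 kN

P_cr ≈ 0.371 kN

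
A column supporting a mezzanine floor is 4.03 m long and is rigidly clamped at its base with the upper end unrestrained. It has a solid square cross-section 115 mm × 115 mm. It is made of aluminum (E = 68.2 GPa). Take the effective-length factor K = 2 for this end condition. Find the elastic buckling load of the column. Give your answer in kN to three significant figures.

I = a⁴/12 = 115⁴/12 = 1.458×10^7 mm⁴
I = 1.458×10^7 mm⁴ = 1.458×10^-5 m⁴
Effective length L_e = K·L = 2 × 4.03 = 8.060 m
P_cr = π²EI / L_e² = π² × 68.2×10⁹ × 1.458×10^-5 / 8.060² = 1.510×10^5 N

P_cr ≈ 151 kN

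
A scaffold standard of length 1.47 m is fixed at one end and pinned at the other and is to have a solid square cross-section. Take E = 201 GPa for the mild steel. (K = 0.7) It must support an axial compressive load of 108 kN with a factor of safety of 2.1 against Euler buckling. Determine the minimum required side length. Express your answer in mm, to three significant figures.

a ≈ 34.7 mm

Required P_cr = n·P = 2.1 × 108 = 226.8 kN
L_e = K·L = 0.7 × 1.47 = 1.029 m
Required I = P_cr·L_e²/(π²E) = 2.268×10^5 × 1.029² / (π² × 2.01×10^11) = 1.211×10^-7 m⁴
I_req = 1.211×10^5 mm⁴
Solid square: I = a⁴/12  ⇒  a = (12I)^(1/4) = (12×1.211×10^5)^(1/4) = 34.7 mm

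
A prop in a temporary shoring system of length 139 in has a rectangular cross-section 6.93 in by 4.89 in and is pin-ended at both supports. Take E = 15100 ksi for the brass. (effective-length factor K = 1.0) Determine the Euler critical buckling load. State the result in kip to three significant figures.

P_cr ≈ 521 kip

Buckling occurs about the weak axis: I_min = h·b³/12 with b = 4.89 in (the shorter side).
I_min = 6.93×4.89³/12 = 67.53 in⁴
Effective length L_e = K·L = 1 × 139 = 139.0 in
P_cr = π²EI / L_e² = π² × 15100×10³ × 67.53 / 139.0² = 5.209×10^5 lb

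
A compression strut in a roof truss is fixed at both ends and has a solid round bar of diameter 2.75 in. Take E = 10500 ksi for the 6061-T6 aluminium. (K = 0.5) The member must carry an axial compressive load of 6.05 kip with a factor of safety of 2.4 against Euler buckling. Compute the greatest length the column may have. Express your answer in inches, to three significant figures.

I = πd⁴/64 = π×2.75⁴/64 = 2.807 in⁴
Required critical load P_cr = n·P = 2.4 × 6.05 = 14.52 kip = 1.452×10^4 lb
From P_cr = π²EI/(K·L)²:  L = (1/K)·√(π²EI/P_cr) = (1/0.5)·√(π²×1.05×10^7×2.807/1.452×10^4)
L = 283 in

L_max ≈ 283 in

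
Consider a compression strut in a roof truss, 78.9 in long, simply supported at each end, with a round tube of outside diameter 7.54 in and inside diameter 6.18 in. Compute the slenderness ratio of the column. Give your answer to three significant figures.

d_o = 7.54 in, d_i = 6.18 in
I = π(d_o⁴ − d_i⁴)/64 = π(7.54⁴ − 6.180⁴)/64 = 87.05 in⁴
A = 14.65 in²;  r_min = √(I/A) = √(87.05/14.65) = 2.437 in
L_e = K·L = 1 × 78.9 = 78.90 in
λ = L_e / r_min = 78.900 / 2.437 = 32.4

λ ≈ 32.4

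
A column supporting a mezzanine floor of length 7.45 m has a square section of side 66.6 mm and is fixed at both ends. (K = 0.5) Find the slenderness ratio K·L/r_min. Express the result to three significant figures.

λ ≈ 194

I = a⁴/12 = 66.6⁴/12 = 1.640×10^6 mm⁴
A = 4.436×10^3 mm²;  r_min = √(I/A) = √(1.640×10^6/4.436×10^3) = 19.23 mm
L_e = K·L = 0.5 × 7.45 m = 3.725 m = 3725.0 mm
λ = L_e / r_min = 3725.0 / 19.23 = 194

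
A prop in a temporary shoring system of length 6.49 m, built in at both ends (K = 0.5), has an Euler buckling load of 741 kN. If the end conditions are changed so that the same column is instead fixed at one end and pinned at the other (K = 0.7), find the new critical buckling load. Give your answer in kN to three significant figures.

P_cr ∝ 1/K², so P_cr,new = P_cr,old × (K_old/K_new)² = 741 × (0.5/0.7)²
= 741 × 0.5102 = 378 kN

P_cr ≈ 378 kN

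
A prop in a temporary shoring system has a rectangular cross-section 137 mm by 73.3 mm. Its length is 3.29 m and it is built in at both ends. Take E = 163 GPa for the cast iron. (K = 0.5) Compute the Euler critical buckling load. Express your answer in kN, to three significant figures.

Buckling occurs about the weak axis: I_min = h·b³/12 with b = 73.3 mm (the shorter side).
I_min = 137×73.3³/12 = 4.496×10^6 mm⁴
I = 4.496×10^6 mm⁴ = 4.496×10^-6 m⁴
Effective length L_e = K·L = 0.5 × 3.29 = 1.645 m
P_cr = π²EI / L_e² = π² × 163×10⁹ × 4.496×10^-6 / 1.645² = 2.673×10^6 N

P_cr ≈ 2670 kN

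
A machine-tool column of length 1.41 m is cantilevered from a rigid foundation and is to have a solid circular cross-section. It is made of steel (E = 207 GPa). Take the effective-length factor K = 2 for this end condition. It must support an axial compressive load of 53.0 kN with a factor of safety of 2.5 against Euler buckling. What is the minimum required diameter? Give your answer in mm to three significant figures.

d ≈ 56.9 mm

Required P_cr = n·P = 2.5 × 53.0 = 132.5 kN
L_e = K·L = 2 × 1.41 = 2.820 m
Required I = P_cr·L_e²/(π²E) = 1.325×10^5 × 2.820² / (π² × 2.07×10^11) = 5.158×10^-7 m⁴
I_req = 5.158×10^5 mm⁴
Solid circle: I = πd⁴/64  ⇒  d = (64I/π)^(1/4) = (64×5.158×10^5/π)^(1/4) = 56.9 mm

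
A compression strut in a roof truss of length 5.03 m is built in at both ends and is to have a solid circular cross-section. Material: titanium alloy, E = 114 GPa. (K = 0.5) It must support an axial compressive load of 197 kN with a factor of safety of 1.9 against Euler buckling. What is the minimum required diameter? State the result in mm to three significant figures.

d ≈ 80.9 mm

Required P_cr = n·P = 1.9 × 197 = 374.3 kN
L_e = K·L = 0.5 × 5.03 = 2.515 m
Required I = P_cr·L_e²/(π²E) = 3.743×10^5 × 2.515² / (π² × 1.14×10^11) = 2.104×10^-6 m⁴
I_req = 2.104×10^6 mm⁴
Solid circle: I = πd⁴/64  ⇒  d = (64I/π)^(1/4) = (64×2.104×10^6/π)^(1/4) = 80.9 mm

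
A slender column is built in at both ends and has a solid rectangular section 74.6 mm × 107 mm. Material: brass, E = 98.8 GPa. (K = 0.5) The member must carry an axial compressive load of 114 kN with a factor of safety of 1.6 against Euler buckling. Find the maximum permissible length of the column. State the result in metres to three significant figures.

Buckling occurs about the weak axis: I_min = h·b³/12 with b = 74.6 mm (the shorter side).
I_min = 107×74.6³/12 = 3.702×10^6 mm⁴
I = 3.702×10^-6 m⁴
Required critical load P_cr = n·P = 1.6 × 114 = 182.4 kN = 1.824×10^5 N
From P_cr = π²EI/(K·L)²:  L = (1/K)·√(π²EI/P_cr) = (1/0.5)·√(π²×9.88×10^10×3.702×10^-6/1.824×10^5)
L = 8.90 m

L_max ≈ 8.90 m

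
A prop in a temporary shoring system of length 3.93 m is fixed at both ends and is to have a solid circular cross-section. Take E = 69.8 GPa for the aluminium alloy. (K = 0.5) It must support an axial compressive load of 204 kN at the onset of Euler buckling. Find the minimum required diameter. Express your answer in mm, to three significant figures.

d ≈ 69.5 mm

L_e = K·L = 0.5 × 3.93 = 1.965 m
Required I = P_cr·L_e²/(π²E) = 2.040×10^5 × 1.965² / (π² × 6.98×10^10) = 1.143×10^-6 m⁴
I_req = 1.143×10^6 mm⁴
Solid circle: I = πd⁴/64  ⇒  d = (64I/π)^(1/4) = (64×1.143×10^6/π)^(1/4) = 69.5 mm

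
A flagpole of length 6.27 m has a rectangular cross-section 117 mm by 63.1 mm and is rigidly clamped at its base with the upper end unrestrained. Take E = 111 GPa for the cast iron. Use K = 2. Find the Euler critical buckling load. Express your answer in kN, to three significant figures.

Buckling occurs about the weak axis: I_min = h·b³/12 with b = 63.1 mm (the shorter side).
I_min = 117×63.1³/12 = 2.450×10^6 mm⁴
I = 2.450×10^6 mm⁴ = 2.450×10^-6 m⁴
Effective length L_e = K·L = 2 × 6.27 = 12.54 m
P_cr = π²EI / L_e² = π² × 111×10⁹ × 2.450×10^-6 / 12.54² = 1.707×10^4 N

P_cr ≈ 17.1 kN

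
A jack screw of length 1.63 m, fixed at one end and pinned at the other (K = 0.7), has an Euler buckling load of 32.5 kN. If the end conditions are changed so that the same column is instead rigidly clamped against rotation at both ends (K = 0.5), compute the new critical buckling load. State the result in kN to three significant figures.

P_cr ∝ 1/K², so P_cr,new = P_cr,old × (K_old/K_new)² = 32.5 × (0.7/0.5)²
= 32.5 × 1.960 = 63.7 kN

P_cr ≈ 63.7 kN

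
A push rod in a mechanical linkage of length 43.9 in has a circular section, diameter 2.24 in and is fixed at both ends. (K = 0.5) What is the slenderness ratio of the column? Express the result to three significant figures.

I = πd⁴/64 = π×2.24⁴/64 = 1.236 in⁴
A = 3.941 in²;  r_min = √(I/A) = √(1.236/3.941) = 0.5600 in
L_e = K·L = 0.5 × 43.9 = 21.95 in
λ = L_e / r_min = 21.950 / 0.5600 = 39.2

λ ≈ 39.2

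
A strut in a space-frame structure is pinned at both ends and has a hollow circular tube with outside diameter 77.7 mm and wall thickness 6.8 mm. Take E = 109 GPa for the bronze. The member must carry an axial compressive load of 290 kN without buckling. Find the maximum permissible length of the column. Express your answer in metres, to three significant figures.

L_max ≈ 1.89 m

Inner diameter d_i = 77.7 − 2×6.8 = 64.10 mm
I = π(d_o⁴ − d_i⁴)/64 = π(77.7⁴ − 64.10⁴)/64 = 9.605×10^5 mm⁴
I = 9.605×10^-7 m⁴
At the buckling limit P_cr = P = 2.900×10^5 N
From P_cr = π²EI/(K·L)²:  L = (1/K)·√(π²EI/P_cr) = (1/1)·√(π²×1.09×10^11×9.605×10^-7/2.900×10^5)
L = 1.89 m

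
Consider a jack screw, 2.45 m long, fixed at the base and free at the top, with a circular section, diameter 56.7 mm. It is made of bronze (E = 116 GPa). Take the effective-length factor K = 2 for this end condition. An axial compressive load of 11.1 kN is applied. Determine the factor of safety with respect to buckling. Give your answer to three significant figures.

n ≈ 2.18

I = πd⁴/64 = π×56.7⁴/64 = 5.073×10^5 mm⁴
I = 5.073×10^5 mm⁴ = 5.073×10^-7 m⁴
Effective length L_e = K·L = 2 × 2.45 = 4.900 m
P_cr = π²EI / L_e² = π² × 116×10⁹ × 5.073×10^-7 / 4.900² = 2.419×10^4 N
Factor of safety n = P_cr / P = 24.192 / 11.1 = 2.18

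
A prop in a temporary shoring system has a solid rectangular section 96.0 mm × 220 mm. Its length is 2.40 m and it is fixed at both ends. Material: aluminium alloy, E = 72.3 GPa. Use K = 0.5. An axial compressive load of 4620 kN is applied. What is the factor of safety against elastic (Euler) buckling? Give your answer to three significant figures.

n ≈ 1.74

Buckling occurs about the weak axis: I_min = h·b³/12 with b = 96.0 mm (the shorter side).
I_min = 220×96.0³/12 = 1.622×10^7 mm⁴
I = 1.622×10^7 mm⁴ = 1.622×10^-5 m⁴
Effective length L_e = K·L = 0.5 × 2.40 = 1.200 m
P_cr = π²EI / L_e² = π² × 72.3×10⁹ × 1.622×10^-5 / 1.200² = 8.038×10^6 N
Factor of safety n = P_cr / P = 8037.7 / 4620 = 1.74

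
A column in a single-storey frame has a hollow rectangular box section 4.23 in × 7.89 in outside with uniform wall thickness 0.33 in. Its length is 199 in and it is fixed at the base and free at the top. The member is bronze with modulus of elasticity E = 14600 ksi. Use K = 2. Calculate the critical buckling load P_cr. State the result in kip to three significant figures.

P_cr ≈ 20.3 kip

Inner dimensions: h_i = 7.89 − 2×0.33 = 7.230 in, b_i = 4.23 − 2×0.33 = 3.570 in
Weak-axis I_min = (h_o·b_o³ − h_i·b_i³)/12 with b_o = 4.23, b_i = 3.570 in (shorter outer/inner sides).
I_min = (7.89×4.23³ − 7.230×3.570³)/12 = 22.35 in⁴
Effective length L_e = K·L = 2 × 199 = 398.0 in
P_cr = π²EI / L_e² = π² × 14600×10³ × 22.35 / 398.0² = 2.033×10^4 lb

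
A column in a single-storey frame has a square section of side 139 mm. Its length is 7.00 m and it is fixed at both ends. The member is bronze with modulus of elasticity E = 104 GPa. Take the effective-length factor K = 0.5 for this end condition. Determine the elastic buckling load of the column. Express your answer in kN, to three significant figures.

P_cr ≈ 2610 kN

I = a⁴/12 = 139⁴/12 = 3.111×10^7 mm⁴
I = 3.111×10^7 mm⁴ = 3.111×10^-5 m⁴
Effective length L_e = K·L = 0.5 × 7.00 = 3.500 m
P_cr = π²EI / L_e² = π² × 104×10⁹ × 3.111×10^-5 / 3.500² = 2.607×10^6 N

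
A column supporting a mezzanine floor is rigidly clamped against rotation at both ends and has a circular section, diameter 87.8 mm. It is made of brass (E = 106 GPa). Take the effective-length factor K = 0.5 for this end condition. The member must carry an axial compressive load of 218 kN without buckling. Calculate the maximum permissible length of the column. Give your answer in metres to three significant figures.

L_max ≈ 7.48 m

I = πd⁴/64 = π×87.8⁴/64 = 2.917×10^6 mm⁴
I = 2.917×10^-6 m⁴
At the buckling limit P_cr = P = 2.180×10^5 N
From P_cr = π²EI/(K·L)²:  L = (1/K)·√(π²EI/P_cr) = (1/0.5)·√(π²×1.06×10^11×2.917×10^-6/2.180×10^5)
L = 7.48 m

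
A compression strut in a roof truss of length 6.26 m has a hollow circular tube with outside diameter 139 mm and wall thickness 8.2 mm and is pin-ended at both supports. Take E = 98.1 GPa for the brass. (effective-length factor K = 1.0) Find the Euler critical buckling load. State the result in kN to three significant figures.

Inner diameter d_i = 139 − 2×8.2 = 122.6 mm
I = π(d_o⁴ − d_i⁴)/64 = π(139⁴ − 122.6⁴)/64 = 7.234×10^6 mm⁴
I = 7.234×10^6 mm⁴ = 7.234×10^-6 m⁴
Effective length L_e = K·L = 1 × 6.26 = 6.260 m
P_cr = π²EI / L_e² = π² × 98.1×10⁹ × 7.234×10^-6 / 6.260² = 1.787×10^5 N

P_cr ≈ 179 kN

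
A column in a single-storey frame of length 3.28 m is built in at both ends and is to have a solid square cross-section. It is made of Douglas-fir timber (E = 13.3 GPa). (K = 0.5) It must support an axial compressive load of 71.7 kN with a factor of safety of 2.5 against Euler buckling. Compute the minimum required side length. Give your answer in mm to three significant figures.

a ≈ 81.5 mm

Required P_cr = n·P = 2.5 × 71.7 = 179.2 kN
L_e = K·L = 0.5 × 3.28 = 1.640 m
Required I = P_cr·L_e²/(π²E) = 1.792×10^5 × 1.640² / (π² × 1.33×10^10) = 3.673×10^-6 m⁴
I_req = 3.673×10^6 mm⁴
Solid square: I = a⁴/12  ⇒  a = (12I)^(1/4) = (12×3.673×10^6)^(1/4) = 81.5 mm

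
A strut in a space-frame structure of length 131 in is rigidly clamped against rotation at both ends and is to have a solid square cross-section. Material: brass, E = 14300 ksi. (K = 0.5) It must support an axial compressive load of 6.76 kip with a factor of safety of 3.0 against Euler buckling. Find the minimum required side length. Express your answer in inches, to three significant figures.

Required P_cr = n·P = 3.0 × 6.76 = 20.28 kip
L_e = K·L = 0.5 × 131 = 65.50 in
Required I = P_cr·L_e²/(π²E) = 2.028×10^4 × 65.50² / (π² × 1.43×10^7) = 0.6165 in⁴
Solid square: I = a⁴/12  ⇒  a = (12I)^(1/4) = (12×0.6165)^(1/4) = 1.65 in

a ≈ 1.65 in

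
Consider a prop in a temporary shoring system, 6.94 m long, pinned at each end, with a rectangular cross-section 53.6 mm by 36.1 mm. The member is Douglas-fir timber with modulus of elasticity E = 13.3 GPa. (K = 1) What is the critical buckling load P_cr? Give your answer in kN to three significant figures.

P_cr ≈ 0.573 kN

Buckling occurs about the weak axis: I_min = h·b³/12 with b = 36.1 mm (the shorter side).
I_min = 53.6×36.1³/12 = 2.101×10^5 mm⁴
I = 2.101×10^5 mm⁴ = 2.101×10^-7 m⁴
Effective length L_e = K·L = 1 × 6.94 = 6.940 m
P_cr = π²EI / L_e² = π² × 13.3×10⁹ × 2.101×10^-7 / 6.940² = 572.7 N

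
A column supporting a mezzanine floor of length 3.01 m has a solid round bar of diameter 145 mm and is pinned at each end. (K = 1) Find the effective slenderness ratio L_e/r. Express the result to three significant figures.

I = πd⁴/64 = π×145⁴/64 = 2.170×10^7 mm⁴
A = 1.651×10^4 mm²;  r_min = √(I/A) = √(2.170×10^7/1.651×10^4) = 36.25 mm
L_e = K·L = 1 × 3.01 m = 3.010 m = 3010.0 mm
λ = L_e / r_min = 3010.0 / 36.25 = 83.0

λ ≈ 83.0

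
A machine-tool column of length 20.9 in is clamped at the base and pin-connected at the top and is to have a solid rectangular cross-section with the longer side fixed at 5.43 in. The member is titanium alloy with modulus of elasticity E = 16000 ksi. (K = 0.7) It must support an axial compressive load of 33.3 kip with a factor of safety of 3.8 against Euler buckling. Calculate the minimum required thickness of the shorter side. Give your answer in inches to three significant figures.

Required P_cr = n·P = 3.8 × 33.3 = 126.5 kip
L_e = K·L = 0.7 × 20.9 = 14.63 in
Required I = P_cr·L_e²/(π²E) = 1.265×10^5 × 14.63² / (π² × 1.60×10^7) = 0.1715 in⁴
Rectangle, weak axis: I_min = h·b³/12 with h = 5.43 in fixed  ⇒  b = (12I/h)^(1/3) = 0.724 in

b ≈ 0.724 in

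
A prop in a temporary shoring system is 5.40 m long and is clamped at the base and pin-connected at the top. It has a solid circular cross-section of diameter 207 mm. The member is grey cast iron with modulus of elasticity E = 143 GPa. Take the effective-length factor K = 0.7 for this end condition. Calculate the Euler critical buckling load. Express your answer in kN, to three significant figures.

I = πd⁴/64 = π×207⁴/64 = 9.013×10^7 mm⁴
I = 9.013×10^7 mm⁴ = 9.013×10^-5 m⁴
Effective length L_e = K·L = 0.7 × 5.40 = 3.780 m
P_cr = π²EI / L_e² = π² × 143×10⁹ × 9.013×10^-5 / 3.780² = 8.902×10^6 N

P_cr ≈ 8900 kN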